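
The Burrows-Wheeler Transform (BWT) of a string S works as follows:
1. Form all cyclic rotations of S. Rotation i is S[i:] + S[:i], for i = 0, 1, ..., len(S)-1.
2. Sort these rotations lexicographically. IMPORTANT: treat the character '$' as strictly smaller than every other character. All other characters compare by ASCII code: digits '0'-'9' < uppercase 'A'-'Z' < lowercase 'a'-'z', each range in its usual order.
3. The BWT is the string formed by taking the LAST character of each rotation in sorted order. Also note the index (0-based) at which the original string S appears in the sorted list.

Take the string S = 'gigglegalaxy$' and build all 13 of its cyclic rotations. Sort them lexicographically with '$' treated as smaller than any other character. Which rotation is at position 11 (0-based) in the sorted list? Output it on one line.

All 13 rotations (rotation i = S[i:]+S[:i]):
  rot[0] = gigglegalaxy$
  rot[1] = igglegalaxy$g
  rot[2] = gglegalaxy$gi
  rot[3] = glegalaxy$gig
  rot[4] = legalaxy$gigg
  rot[5] = egalaxy$giggl
  rot[6] = galaxy$giggle
  rot[7] = alaxy$giggleg
  rot[8] = laxy$gigglega
  rot[9] = axy$gigglegal
  rot[10] = xy$gigglegala
  rot[11] = y$gigglegalax
  rot[12] = $gigglegalaxy
Sorted (with $ < everything):
  sorted[0] = $gigglegalaxy
  sorted[1] = alaxy$giggleg
  sorted[2] = axy$gigglegal
  sorted[3] = egalaxy$giggl
  sorted[4] = galaxy$giggle
  sorted[5] = gglegalaxy$gi
  sorted[6] = gigglegalaxy$
  sorted[7] = glegalaxy$gig
  sorted[8] = igglegalaxy$g
  sorted[9] = laxy$gigglega
  sorted[10] = legalaxy$gigg
  sorted[11] = xy$gigglegala
  sorted[12] = y$gigglegalax
sorted[11] = xy$gigglegala

Answer: xy$gigglegala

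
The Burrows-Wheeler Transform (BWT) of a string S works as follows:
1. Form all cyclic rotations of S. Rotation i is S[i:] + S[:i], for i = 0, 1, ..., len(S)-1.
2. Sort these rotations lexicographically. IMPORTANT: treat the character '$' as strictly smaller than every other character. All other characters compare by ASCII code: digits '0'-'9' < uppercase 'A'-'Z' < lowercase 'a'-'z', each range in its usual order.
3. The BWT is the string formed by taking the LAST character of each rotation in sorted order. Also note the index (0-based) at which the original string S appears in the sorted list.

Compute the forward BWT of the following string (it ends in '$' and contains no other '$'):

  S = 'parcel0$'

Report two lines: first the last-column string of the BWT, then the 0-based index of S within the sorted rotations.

All 8 rotations (rotation i = S[i:]+S[:i]):
  rot[0] = parcel0$
  rot[1] = arcel0$p
  rot[2] = rcel0$pa
  rot[3] = cel0$par
  rot[4] = el0$parc
  rot[5] = l0$parce
  rot[6] = 0$parcel
  rot[7] = $parcel0
Sorted (with $ < everything):
  sorted[0] = $parcel0  (last char: '0')
  sorted[1] = 0$parcel  (last char: 'l')
  sorted[2] = arcel0$p  (last char: 'p')
  sorted[3] = cel0$par  (last char: 'r')
  sorted[4] = el0$parc  (last char: 'c')
  sorted[5] = l0$parce  (last char: 'e')
  sorted[6] = parcel0$  (last char: '$')
  sorted[7] = rcel0$pa  (last char: 'a')
Last column: 0lprce$a
Original string S is at sorted index 6

Answer: 0lprce$a
6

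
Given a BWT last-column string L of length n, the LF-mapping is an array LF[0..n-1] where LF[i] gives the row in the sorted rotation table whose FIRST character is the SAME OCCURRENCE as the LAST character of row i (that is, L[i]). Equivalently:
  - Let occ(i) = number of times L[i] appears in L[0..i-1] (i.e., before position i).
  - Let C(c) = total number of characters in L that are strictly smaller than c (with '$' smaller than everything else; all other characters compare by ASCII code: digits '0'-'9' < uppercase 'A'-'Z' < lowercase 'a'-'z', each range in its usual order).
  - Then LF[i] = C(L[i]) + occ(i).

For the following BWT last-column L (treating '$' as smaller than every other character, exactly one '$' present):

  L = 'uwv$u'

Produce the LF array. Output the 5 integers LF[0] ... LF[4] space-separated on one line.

Char counts: '$':1, 'u':2, 'v':1, 'w':1
C (first-col start): C('$')=0, C('u')=1, C('v')=3, C('w')=4
L[0]='u': occ=0, LF[0]=C('u')+0=1+0=1
L[1]='w': occ=0, LF[1]=C('w')+0=4+0=4
L[2]='v': occ=0, LF[2]=C('v')+0=3+0=3
L[3]='$': occ=0, LF[3]=C('$')+0=0+0=0
L[4]='u': occ=1, LF[4]=C('u')+1=1+1=2

Answer: 1 4 3 0 2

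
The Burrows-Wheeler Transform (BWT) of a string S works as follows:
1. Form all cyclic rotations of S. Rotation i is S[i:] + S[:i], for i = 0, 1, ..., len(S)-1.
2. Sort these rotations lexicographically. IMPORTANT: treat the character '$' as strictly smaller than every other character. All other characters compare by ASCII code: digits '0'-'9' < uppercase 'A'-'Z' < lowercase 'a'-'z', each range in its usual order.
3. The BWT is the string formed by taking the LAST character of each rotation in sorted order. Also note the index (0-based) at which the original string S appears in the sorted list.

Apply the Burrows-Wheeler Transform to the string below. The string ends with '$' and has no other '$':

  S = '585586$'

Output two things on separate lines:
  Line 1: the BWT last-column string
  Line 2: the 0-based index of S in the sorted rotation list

Answer: 68$5855
2

Derivation:
All 7 rotations (rotation i = S[i:]+S[:i]):
  rot[0] = 585586$
  rot[1] = 85586$5
  rot[2] = 5586$58
  rot[3] = 586$585
  rot[4] = 86$5855
  rot[5] = 6$58558
  rot[6] = $585586
Sorted (with $ < everything):
  sorted[0] = $585586  (last char: '6')
  sorted[1] = 5586$58  (last char: '8')
  sorted[2] = 585586$  (last char: '$')
  sorted[3] = 586$585  (last char: '5')
  sorted[4] = 6$58558  (last char: '8')
  sorted[5] = 85586$5  (last char: '5')
  sorted[6] = 86$5855  (last char: '5')
Last column: 68$5855
Original string S is at sorted index 2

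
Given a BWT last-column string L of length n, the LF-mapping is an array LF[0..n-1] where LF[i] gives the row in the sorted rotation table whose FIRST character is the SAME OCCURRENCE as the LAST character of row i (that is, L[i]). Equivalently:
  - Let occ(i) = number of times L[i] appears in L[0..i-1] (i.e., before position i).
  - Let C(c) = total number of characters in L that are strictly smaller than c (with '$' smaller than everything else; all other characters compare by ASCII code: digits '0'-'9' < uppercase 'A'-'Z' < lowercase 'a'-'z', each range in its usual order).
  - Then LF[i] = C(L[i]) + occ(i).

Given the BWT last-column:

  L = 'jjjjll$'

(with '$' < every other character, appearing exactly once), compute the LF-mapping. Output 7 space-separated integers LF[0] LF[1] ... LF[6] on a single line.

Answer: 1 2 3 4 5 6 0

Derivation:
Char counts: '$':1, 'j':4, 'l':2
C (first-col start): C('$')=0, C('j')=1, C('l')=5
L[0]='j': occ=0, LF[0]=C('j')+0=1+0=1
L[1]='j': occ=1, LF[1]=C('j')+1=1+1=2
L[2]='j': occ=2, LF[2]=C('j')+2=1+2=3
L[3]='j': occ=3, LF[3]=C('j')+3=1+3=4
L[4]='l': occ=0, LF[4]=C('l')+0=5+0=5
L[5]='l': occ=1, LF[5]=C('l')+1=5+1=6
L[6]='$': occ=0, LF[6]=C('$')+0=0+0=0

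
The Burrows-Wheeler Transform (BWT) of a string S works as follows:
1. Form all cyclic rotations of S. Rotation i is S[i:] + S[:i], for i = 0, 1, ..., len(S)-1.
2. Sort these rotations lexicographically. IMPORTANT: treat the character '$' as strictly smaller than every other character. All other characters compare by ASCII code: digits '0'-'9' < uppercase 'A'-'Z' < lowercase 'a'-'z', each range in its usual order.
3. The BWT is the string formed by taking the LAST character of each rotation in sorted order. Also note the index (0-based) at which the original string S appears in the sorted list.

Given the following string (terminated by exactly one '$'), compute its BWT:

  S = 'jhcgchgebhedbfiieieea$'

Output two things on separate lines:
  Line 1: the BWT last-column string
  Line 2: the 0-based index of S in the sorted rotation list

All 22 rotations (rotation i = S[i:]+S[:i]):
  rot[0] = jhcgchgebhedbfiieieea$
  rot[1] = hcgchgebhedbfiieieea$j
  rot[2] = cgchgebhedbfiieieea$jh
  rot[3] = gchgebhedbfiieieea$jhc
  rot[4] = chgebhedbfiieieea$jhcg
  rot[5] = hgebhedbfiieieea$jhcgc
  rot[6] = gebhedbfiieieea$jhcgch
  rot[7] = ebhedbfiieieea$jhcgchg
  rot[8] = bhedbfiieieea$jhcgchge
  rot[9] = hedbfiieieea$jhcgchgeb
  rot[10] = edbfiieieea$jhcgchgebh
  rot[11] = dbfiieieea$jhcgchgebhe
  rot[12] = bfiieieea$jhcgchgebhed
  rot[13] = fiieieea$jhcgchgebhedb
  rot[14] = iieieea$jhcgchgebhedbf
  rot[15] = ieieea$jhcgchgebhedbfi
  rot[16] = eieea$jhcgchgebhedbfii
  rot[17] = ieea$jhcgchgebhedbfiie
  rot[18] = eea$jhcgchgebhedbfiiei
  rot[19] = ea$jhcgchgebhedbfiieie
  rot[20] = a$jhcgchgebhedbfiieiee
  rot[21] = $jhcgchgebhedbfiieieea
Sorted (with $ < everything):
  sorted[0] = $jhcgchgebhedbfiieieea  (last char: 'a')
  sorted[1] = a$jhcgchgebhedbfiieiee  (last char: 'e')
  sorted[2] = bfiieieea$jhcgchgebhed  (last char: 'd')
  sorted[3] = bhedbfiieieea$jhcgchge  (last char: 'e')
  sorted[4] = cgchgebhedbfiieieea$jh  (last char: 'h')
  sorted[5] = chgebhedbfiieieea$jhcg  (last char: 'g')
  sorted[6] = dbfiieieea$jhcgchgebhe  (last char: 'e')
  sorted[7] = ea$jhcgchgebhedbfiieie  (last char: 'e')
  sorted[8] = ebhedbfiieieea$jhcgchg  (last char: 'g')
  sorted[9] = edbfiieieea$jhcgchgebh  (last char: 'h')
  sorted[10] = eea$jhcgchgebhedbfiiei  (last char: 'i')
  sorted[11] = eieea$jhcgchgebhedbfii  (last char: 'i')
  sorted[12] = fiieieea$jhcgchgebhedb  (last char: 'b')
  sorted[13] = gchgebhedbfiieieea$jhc  (last char: 'c')
  sorted[14] = gebhedbfiieieea$jhcgch  (last char: 'h')
  sorted[15] = hcgchgebhedbfiieieea$j  (last char: 'j')
  sorted[16] = hedbfiieieea$jhcgchgeb  (last char: 'b')
  sorted[17] = hgebhedbfiieieea$jhcgc  (last char: 'c')
  sorted[18] = ieea$jhcgchgebhedbfiie  (last char: 'e')
  sorted[19] = ieieea$jhcgchgebhedbfi  (last char: 'i')
  sorted[20] = iieieea$jhcgchgebhedbf  (last char: 'f')
  sorted[21] = jhcgchgebhedbfiieieea$  (last char: '$')
Last column: aedehgeeghiibchjbceif$
Original string S is at sorted index 21

Answer: aedehgeeghiibchjbceif$
21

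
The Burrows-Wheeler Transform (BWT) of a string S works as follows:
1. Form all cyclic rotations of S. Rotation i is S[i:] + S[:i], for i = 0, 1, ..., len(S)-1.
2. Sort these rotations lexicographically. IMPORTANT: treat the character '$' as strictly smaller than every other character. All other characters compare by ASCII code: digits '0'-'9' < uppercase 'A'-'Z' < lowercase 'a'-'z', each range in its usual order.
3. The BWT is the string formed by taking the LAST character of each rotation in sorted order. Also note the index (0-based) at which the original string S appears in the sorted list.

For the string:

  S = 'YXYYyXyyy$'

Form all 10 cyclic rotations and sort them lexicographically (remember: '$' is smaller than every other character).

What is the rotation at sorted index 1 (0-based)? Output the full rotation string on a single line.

All 10 rotations (rotation i = S[i:]+S[:i]):
  rot[0] = YXYYyXyyy$
  rot[1] = XYYyXyyy$Y
  rot[2] = YYyXyyy$YX
  rot[3] = YyXyyy$YXY
  rot[4] = yXyyy$YXYY
  rot[5] = Xyyy$YXYYy
  rot[6] = yyy$YXYYyX
  rot[7] = yy$YXYYyXy
  rot[8] = y$YXYYyXyy
  rot[9] = $YXYYyXyyy
Sorted (with $ < everything):
  sorted[0] = $YXYYyXyyy
  sorted[1] = XYYyXyyy$Y
  sorted[2] = Xyyy$YXYYy
  sorted[3] = YXYYyXyyy$
  sorted[4] = YYyXyyy$YX
  sorted[5] = YyXyyy$YXY
  sorted[6] = y$YXYYyXyy
  sorted[7] = yXyyy$YXYY
  sorted[8] = yy$YXYYyXy
  sorted[9] = yyy$YXYYyX
sorted[1] = XYYyXyyy$Y

Answer: XYYyXyyy$Y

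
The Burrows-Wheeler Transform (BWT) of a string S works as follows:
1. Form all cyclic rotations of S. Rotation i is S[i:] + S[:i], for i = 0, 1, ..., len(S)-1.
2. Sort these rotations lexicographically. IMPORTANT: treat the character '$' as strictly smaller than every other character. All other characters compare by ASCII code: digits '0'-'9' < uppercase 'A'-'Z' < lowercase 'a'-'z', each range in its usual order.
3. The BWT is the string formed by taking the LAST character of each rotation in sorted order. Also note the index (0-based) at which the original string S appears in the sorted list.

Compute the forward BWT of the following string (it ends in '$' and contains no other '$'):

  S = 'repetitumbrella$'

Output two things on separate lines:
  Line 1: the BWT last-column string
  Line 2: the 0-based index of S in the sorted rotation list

All 16 rotations (rotation i = S[i:]+S[:i]):
  rot[0] = repetitumbrella$
  rot[1] = epetitumbrella$r
  rot[2] = petitumbrella$re
  rot[3] = etitumbrella$rep
  rot[4] = titumbrella$repe
  rot[5] = itumbrella$repet
  rot[6] = tumbrella$repeti
  rot[7] = umbrella$repetit
  rot[8] = mbrella$repetitu
  rot[9] = brella$repetitum
  rot[10] = rella$repetitumb
  rot[11] = ella$repetitumbr
  rot[12] = lla$repetitumbre
  rot[13] = la$repetitumbrel
  rot[14] = a$repetitumbrell
  rot[15] = $repetitumbrella
Sorted (with $ < everything):
  sorted[0] = $repetitumbrella  (last char: 'a')
  sorted[1] = a$repetitumbrell  (last char: 'l')
  sorted[2] = brella$repetitum  (last char: 'm')
  sorted[3] = ella$repetitumbr  (last char: 'r')
  sorted[4] = epetitumbrella$r  (last char: 'r')
  sorted[5] = etitumbrella$rep  (last char: 'p')
  sorted[6] = itumbrella$repet  (last char: 't')
  sorted[7] = la$repetitumbrel  (last char: 'l')
  sorted[8] = lla$repetitumbre  (last char: 'e')
  sorted[9] = mbrella$repetitu  (last char: 'u')
  sorted[10] = petitumbrella$re  (last char: 'e')
  sorted[11] = rella$repetitumb  (last char: 'b')
  sorted[12] = repetitumbrella$  (last char: '$')
  sorted[13] = titumbrella$repe  (last char: 'e')
  sorted[14] = tumbrella$repeti  (last char: 'i')
  sorted[15] = umbrella$repetit  (last char: 't')
Last column: almrrptleueb$eit
Original string S is at sorted index 12

Answer: almrrptleueb$eit
12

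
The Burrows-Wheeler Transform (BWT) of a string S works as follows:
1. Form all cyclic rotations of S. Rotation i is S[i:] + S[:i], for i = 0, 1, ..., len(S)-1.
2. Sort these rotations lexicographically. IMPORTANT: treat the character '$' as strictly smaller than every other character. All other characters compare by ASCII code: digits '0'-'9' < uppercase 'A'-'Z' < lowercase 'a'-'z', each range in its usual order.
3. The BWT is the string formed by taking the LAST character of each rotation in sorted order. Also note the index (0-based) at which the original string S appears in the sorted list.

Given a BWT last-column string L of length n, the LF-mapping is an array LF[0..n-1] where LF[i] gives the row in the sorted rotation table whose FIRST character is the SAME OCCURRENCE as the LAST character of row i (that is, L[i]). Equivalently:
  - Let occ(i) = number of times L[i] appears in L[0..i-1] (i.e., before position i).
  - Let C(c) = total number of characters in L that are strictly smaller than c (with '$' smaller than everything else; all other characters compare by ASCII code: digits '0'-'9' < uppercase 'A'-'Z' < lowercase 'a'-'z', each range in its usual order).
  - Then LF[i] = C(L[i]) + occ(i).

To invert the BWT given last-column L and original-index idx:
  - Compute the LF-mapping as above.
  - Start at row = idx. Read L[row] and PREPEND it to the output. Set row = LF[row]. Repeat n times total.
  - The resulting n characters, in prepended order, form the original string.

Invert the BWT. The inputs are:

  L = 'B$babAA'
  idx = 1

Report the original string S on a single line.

LF mapping: 3 0 5 4 6 1 2
Walk LF starting at row 1, prepending L[row]:
  step 1: row=1, L[1]='$', prepend. Next row=LF[1]=0
  step 2: row=0, L[0]='B', prepend. Next row=LF[0]=3
  step 3: row=3, L[3]='a', prepend. Next row=LF[3]=4
  step 4: row=4, L[4]='b', prepend. Next row=LF[4]=6
  step 5: row=6, L[6]='A', prepend. Next row=LF[6]=2
  step 6: row=2, L[2]='b', prepend. Next row=LF[2]=5
  step 7: row=5, L[5]='A', prepend. Next row=LF[5]=1
Reversed output: AbAbaB$

Answer: AbAbaB$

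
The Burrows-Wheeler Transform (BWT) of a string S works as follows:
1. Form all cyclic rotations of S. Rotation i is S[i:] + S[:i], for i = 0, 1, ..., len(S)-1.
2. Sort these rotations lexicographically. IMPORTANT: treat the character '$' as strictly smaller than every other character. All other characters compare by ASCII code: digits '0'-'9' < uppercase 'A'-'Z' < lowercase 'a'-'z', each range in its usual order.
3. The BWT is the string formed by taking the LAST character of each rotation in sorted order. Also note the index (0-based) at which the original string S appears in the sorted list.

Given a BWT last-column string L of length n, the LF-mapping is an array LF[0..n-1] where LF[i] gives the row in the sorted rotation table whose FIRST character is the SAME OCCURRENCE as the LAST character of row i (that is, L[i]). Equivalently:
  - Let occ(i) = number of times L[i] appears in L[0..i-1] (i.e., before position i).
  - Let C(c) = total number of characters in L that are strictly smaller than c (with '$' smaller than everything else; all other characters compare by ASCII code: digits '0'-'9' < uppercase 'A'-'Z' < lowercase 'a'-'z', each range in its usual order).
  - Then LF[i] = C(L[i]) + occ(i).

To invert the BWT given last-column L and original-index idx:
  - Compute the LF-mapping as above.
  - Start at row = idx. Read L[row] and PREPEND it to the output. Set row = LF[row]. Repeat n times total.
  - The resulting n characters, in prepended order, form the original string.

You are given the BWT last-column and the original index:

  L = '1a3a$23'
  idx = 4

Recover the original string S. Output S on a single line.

LF mapping: 1 5 3 6 0 2 4
Walk LF starting at row 4, prepending L[row]:
  step 1: row=4, L[4]='$', prepend. Next row=LF[4]=0
  step 2: row=0, L[0]='1', prepend. Next row=LF[0]=1
  step 3: row=1, L[1]='a', prepend. Next row=LF[1]=5
  step 4: row=5, L[5]='2', prepend. Next row=LF[5]=2
  step 5: row=2, L[2]='3', prepend. Next row=LF[2]=3
  step 6: row=3, L[3]='a', prepend. Next row=LF[3]=6
  step 7: row=6, L[6]='3', prepend. Next row=LF[6]=4
Reversed output: 3a32a1$

Answer: 3a32a1$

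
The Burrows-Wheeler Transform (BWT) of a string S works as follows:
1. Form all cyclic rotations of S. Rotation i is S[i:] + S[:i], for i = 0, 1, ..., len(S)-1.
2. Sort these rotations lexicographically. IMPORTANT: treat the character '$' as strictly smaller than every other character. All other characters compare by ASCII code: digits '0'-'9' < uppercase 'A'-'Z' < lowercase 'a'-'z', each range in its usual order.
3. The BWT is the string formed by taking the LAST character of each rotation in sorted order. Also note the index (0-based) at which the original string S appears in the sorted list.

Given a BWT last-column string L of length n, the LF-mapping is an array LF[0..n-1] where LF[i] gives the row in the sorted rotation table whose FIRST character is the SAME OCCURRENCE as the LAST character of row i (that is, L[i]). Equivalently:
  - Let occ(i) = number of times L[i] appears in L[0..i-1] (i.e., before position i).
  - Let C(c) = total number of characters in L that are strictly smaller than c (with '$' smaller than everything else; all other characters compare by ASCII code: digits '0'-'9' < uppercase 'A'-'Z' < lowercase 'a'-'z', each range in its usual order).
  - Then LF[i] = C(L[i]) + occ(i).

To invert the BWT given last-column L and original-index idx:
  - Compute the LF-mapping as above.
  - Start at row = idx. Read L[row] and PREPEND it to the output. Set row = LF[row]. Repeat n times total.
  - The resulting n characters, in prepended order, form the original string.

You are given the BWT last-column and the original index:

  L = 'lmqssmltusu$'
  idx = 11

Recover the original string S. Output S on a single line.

LF mapping: 1 3 5 6 7 4 2 9 10 8 11 0
Walk LF starting at row 11, prepending L[row]:
  step 1: row=11, L[11]='$', prepend. Next row=LF[11]=0
  step 2: row=0, L[0]='l', prepend. Next row=LF[0]=1
  step 3: row=1, L[1]='m', prepend. Next row=LF[1]=3
  step 4: row=3, L[3]='s', prepend. Next row=LF[3]=6
  step 5: row=6, L[6]='l', prepend. Next row=LF[6]=2
  step 6: row=2, L[2]='q', prepend. Next row=LF[2]=5
  step 7: row=5, L[5]='m', prepend. Next row=LF[5]=4
  step 8: row=4, L[4]='s', prepend. Next row=LF[4]=7
  step 9: row=7, L[7]='t', prepend. Next row=LF[7]=9
  step 10: row=9, L[9]='s', prepend. Next row=LF[9]=8
  step 11: row=8, L[8]='u', prepend. Next row=LF[8]=10
  step 12: row=10, L[10]='u', prepend. Next row=LF[10]=11
Reversed output: uustsmqlsml$

Answer: uustsmqlsml$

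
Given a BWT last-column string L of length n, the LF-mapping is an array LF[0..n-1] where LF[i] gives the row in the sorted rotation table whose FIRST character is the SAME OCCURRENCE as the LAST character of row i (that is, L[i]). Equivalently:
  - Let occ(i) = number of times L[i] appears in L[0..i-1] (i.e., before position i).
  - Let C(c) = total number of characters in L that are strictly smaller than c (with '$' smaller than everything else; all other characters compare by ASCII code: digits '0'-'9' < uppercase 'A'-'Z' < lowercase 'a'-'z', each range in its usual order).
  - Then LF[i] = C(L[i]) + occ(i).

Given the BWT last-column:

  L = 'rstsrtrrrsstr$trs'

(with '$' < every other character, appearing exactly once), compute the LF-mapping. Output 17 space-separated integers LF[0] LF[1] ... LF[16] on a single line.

Char counts: '$':1, 'r':7, 's':5, 't':4
C (first-col start): C('$')=0, C('r')=1, C('s')=8, C('t')=13
L[0]='r': occ=0, LF[0]=C('r')+0=1+0=1
L[1]='s': occ=0, LF[1]=C('s')+0=8+0=8
L[2]='t': occ=0, LF[2]=C('t')+0=13+0=13
L[3]='s': occ=1, LF[3]=C('s')+1=8+1=9
L[4]='r': occ=1, LF[4]=C('r')+1=1+1=2
L[5]='t': occ=1, LF[5]=C('t')+1=13+1=14
L[6]='r': occ=2, LF[6]=C('r')+2=1+2=3
L[7]='r': occ=3, LF[7]=C('r')+3=1+3=4
L[8]='r': occ=4, LF[8]=C('r')+4=1+4=5
L[9]='s': occ=2, LF[9]=C('s')+2=8+2=10
L[10]='s': occ=3, LF[10]=C('s')+3=8+3=11
L[11]='t': occ=2, LF[11]=C('t')+2=13+2=15
L[12]='r': occ=5, LF[12]=C('r')+5=1+5=6
L[13]='$': occ=0, LF[13]=C('$')+0=0+0=0
L[14]='t': occ=3, LF[14]=C('t')+3=13+3=16
L[15]='r': occ=6, LF[15]=C('r')+6=1+6=7
L[16]='s': occ=4, LF[16]=C('s')+4=8+4=12

Answer: 1 8 13 9 2 14 3 4 5 10 11 15 6 0 16 7 12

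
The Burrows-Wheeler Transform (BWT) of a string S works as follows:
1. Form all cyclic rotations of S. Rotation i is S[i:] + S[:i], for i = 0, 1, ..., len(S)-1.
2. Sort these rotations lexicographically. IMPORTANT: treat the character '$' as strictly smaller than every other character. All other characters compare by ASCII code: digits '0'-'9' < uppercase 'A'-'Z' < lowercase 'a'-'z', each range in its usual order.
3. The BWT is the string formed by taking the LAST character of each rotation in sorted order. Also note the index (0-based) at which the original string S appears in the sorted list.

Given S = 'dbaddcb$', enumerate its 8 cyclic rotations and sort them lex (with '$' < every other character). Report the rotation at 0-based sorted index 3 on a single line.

Answer: baddcb$d

Derivation:
All 8 rotations (rotation i = S[i:]+S[:i]):
  rot[0] = dbaddcb$
  rot[1] = baddcb$d
  rot[2] = addcb$db
  rot[3] = ddcb$dba
  rot[4] = dcb$dbad
  rot[5] = cb$dbadd
  rot[6] = b$dbaddc
  rot[7] = $dbaddcb
Sorted (with $ < everything):
  sorted[0] = $dbaddcb
  sorted[1] = addcb$db
  sorted[2] = b$dbaddc
  sorted[3] = baddcb$d
  sorted[4] = cb$dbadd
  sorted[5] = dbaddcb$
  sorted[6] = dcb$dbad
  sorted[7] = ddcb$dba
sorted[3] = baddcb$d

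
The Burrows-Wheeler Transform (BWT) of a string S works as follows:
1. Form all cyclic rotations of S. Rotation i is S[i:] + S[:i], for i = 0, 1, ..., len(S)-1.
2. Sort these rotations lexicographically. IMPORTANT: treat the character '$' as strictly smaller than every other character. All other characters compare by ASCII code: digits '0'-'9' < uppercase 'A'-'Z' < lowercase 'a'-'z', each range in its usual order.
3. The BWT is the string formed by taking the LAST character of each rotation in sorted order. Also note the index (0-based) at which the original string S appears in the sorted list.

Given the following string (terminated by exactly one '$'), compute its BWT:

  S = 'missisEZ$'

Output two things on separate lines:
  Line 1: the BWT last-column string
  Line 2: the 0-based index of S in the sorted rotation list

All 9 rotations (rotation i = S[i:]+S[:i]):
  rot[0] = missisEZ$
  rot[1] = issisEZ$m
  rot[2] = ssisEZ$mi
  rot[3] = sisEZ$mis
  rot[4] = isEZ$miss
  rot[5] = sEZ$missi
  rot[6] = EZ$missis
  rot[7] = Z$missisE
  rot[8] = $missisEZ
Sorted (with $ < everything):
  sorted[0] = $missisEZ  (last char: 'Z')
  sorted[1] = EZ$missis  (last char: 's')
  sorted[2] = Z$missisE  (last char: 'E')
  sorted[3] = isEZ$miss  (last char: 's')
  sorted[4] = issisEZ$m  (last char: 'm')
  sorted[5] = missisEZ$  (last char: '$')
  sorted[6] = sEZ$missi  (last char: 'i')
  sorted[7] = sisEZ$mis  (last char: 's')
  sorted[8] = ssisEZ$mi  (last char: 'i')
Last column: ZsEsm$isi
Original string S is at sorted index 5

Answer: ZsEsm$isi
5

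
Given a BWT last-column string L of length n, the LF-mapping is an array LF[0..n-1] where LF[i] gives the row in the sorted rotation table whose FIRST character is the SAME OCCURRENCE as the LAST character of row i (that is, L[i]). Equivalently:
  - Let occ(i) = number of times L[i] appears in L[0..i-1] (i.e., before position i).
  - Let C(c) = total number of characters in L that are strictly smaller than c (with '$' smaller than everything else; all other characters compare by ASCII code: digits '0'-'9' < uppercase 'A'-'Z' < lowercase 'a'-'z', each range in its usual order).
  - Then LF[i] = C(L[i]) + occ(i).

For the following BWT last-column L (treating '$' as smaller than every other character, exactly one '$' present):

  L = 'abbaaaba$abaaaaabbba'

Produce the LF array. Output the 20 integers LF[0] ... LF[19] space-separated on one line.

Answer: 1 13 14 2 3 4 15 5 0 6 16 7 8 9 10 11 17 18 19 12

Derivation:
Char counts: '$':1, 'a':12, 'b':7
C (first-col start): C('$')=0, C('a')=1, C('b')=13
L[0]='a': occ=0, LF[0]=C('a')+0=1+0=1
L[1]='b': occ=0, LF[1]=C('b')+0=13+0=13
L[2]='b': occ=1, LF[2]=C('b')+1=13+1=14
L[3]='a': occ=1, LF[3]=C('a')+1=1+1=2
L[4]='a': occ=2, LF[4]=C('a')+2=1+2=3
L[5]='a': occ=3, LF[5]=C('a')+3=1+3=4
L[6]='b': occ=2, LF[6]=C('b')+2=13+2=15
L[7]='a': occ=4, LF[7]=C('a')+4=1+4=5
L[8]='$': occ=0, LF[8]=C('$')+0=0+0=0
L[9]='a': occ=5, LF[9]=C('a')+5=1+5=6
L[10]='b': occ=3, LF[10]=C('b')+3=13+3=16
L[11]='a': occ=6, LF[11]=C('a')+6=1+6=7
L[12]='a': occ=7, LF[12]=C('a')+7=1+7=8
L[13]='a': occ=8, LF[13]=C('a')+8=1+8=9
L[14]='a': occ=9, LF[14]=C('a')+9=1+9=10
L[15]='a': occ=10, LF[15]=C('a')+10=1+10=11
L[16]='b': occ=4, LF[16]=C('b')+4=13+4=17
L[17]='b': occ=5, LF[17]=C('b')+5=13+5=18
L[18]='b': occ=6, LF[18]=C('b')+6=13+6=19
L[19]='a': occ=11, LF[19]=C('a')+11=1+11=12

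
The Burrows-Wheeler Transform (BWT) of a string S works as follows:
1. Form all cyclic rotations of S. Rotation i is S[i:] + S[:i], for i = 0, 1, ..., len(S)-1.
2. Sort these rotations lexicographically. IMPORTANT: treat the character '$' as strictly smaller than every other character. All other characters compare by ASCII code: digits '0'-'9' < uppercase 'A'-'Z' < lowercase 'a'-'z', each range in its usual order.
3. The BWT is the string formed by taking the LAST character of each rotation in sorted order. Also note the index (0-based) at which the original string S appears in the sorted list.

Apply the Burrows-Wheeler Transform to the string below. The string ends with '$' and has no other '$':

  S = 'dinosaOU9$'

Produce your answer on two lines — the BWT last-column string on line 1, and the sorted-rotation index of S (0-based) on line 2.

All 10 rotations (rotation i = S[i:]+S[:i]):
  rot[0] = dinosaOU9$
  rot[1] = inosaOU9$d
  rot[2] = nosaOU9$di
  rot[3] = osaOU9$din
  rot[4] = saOU9$dino
  rot[5] = aOU9$dinos
  rot[6] = OU9$dinosa
  rot[7] = U9$dinosaO
  rot[8] = 9$dinosaOU
  rot[9] = $dinosaOU9
Sorted (with $ < everything):
  sorted[0] = $dinosaOU9  (last char: '9')
  sorted[1] = 9$dinosaOU  (last char: 'U')
  sorted[2] = OU9$dinosa  (last char: 'a')
  sorted[3] = U9$dinosaO  (last char: 'O')
  sorted[4] = aOU9$dinos  (last char: 's')
  sorted[5] = dinosaOU9$  (last char: '$')
  sorted[6] = inosaOU9$d  (last char: 'd')
  sorted[7] = nosaOU9$di  (last char: 'i')
  sorted[8] = osaOU9$din  (last char: 'n')
  sorted[9] = saOU9$dino  (last char: 'o')
Last column: 9UaOs$dino
Original string S is at sorted index 5

Answer: 9UaOs$dino
5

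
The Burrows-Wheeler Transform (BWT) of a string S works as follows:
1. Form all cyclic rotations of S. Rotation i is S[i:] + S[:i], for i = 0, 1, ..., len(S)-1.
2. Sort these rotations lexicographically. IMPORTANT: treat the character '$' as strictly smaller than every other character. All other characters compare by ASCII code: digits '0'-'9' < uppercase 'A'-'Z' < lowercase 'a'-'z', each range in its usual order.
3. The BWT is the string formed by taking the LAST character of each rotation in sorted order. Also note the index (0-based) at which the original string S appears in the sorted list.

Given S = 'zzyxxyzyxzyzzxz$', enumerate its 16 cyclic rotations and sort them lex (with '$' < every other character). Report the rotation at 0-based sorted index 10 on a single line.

Answer: zxz$zzyxxyzyxzyz

Derivation:
All 16 rotations (rotation i = S[i:]+S[:i]):
  rot[0] = zzyxxyzyxzyzzxz$
  rot[1] = zyxxyzyxzyzzxz$z
  rot[2] = yxxyzyxzyzzxz$zz
  rot[3] = xxyzyxzyzzxz$zzy
  rot[4] = xyzyxzyzzxz$zzyx
  rot[5] = yzyxzyzzxz$zzyxx
  rot[6] = zyxzyzzxz$zzyxxy
  rot[7] = yxzyzzxz$zzyxxyz
  rot[8] = xzyzzxz$zzyxxyzy
  rot[9] = zyzzxz$zzyxxyzyx
  rot[10] = yzzxz$zzyxxyzyxz
  rot[11] = zzxz$zzyxxyzyxzy
  rot[12] = zxz$zzyxxyzyxzyz
  rot[13] = xz$zzyxxyzyxzyzz
  rot[14] = z$zzyxxyzyxzyzzx
  rot[15] = $zzyxxyzyxzyzzxz
Sorted (with $ < everything):
  sorted[0] = $zzyxxyzyxzyzzxz
  sorted[1] = xxyzyxzyzzxz$zzy
  sorted[2] = xyzyxzyzzxz$zzyx
  sorted[3] = xz$zzyxxyzyxzyzz
  sorted[4] = xzyzzxz$zzyxxyzy
  sorted[5] = yxxyzyxzyzzxz$zz
  sorted[6] = yxzyzzxz$zzyxxyz
  sorted[7] = yzyxzyzzxz$zzyxx
  sorted[8] = yzzxz$zzyxxyzyxz
  sorted[9] = z$zzyxxyzyxzyzzx
  sorted[10] = zxz$zzyxxyzyxzyz
  sorted[11] = zyxxyzyxzyzzxz$z
  sorted[12] = zyxzyzzxz$zzyxxy
  sorted[13] = zyzzxz$zzyxxyzyx
  sorted[14] = zzxz$zzyxxyzyxzy
  sorted[15] = zzyxxyzyxzyzzxz$
sorted[10] = zxz$zzyxxyzyxzyz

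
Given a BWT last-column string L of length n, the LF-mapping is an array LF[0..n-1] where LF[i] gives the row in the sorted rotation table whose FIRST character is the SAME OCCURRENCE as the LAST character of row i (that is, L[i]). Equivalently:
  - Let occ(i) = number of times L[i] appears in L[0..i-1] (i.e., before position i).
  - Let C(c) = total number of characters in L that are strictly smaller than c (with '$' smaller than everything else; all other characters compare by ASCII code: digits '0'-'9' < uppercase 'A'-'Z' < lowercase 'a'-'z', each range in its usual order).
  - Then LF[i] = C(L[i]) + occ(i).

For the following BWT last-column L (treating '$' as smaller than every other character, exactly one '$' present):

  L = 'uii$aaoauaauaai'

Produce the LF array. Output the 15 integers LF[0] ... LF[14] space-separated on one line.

Answer: 12 8 9 0 1 2 11 3 13 4 5 14 6 7 10

Derivation:
Char counts: '$':1, 'a':7, 'i':3, 'o':1, 'u':3
C (first-col start): C('$')=0, C('a')=1, C('i')=8, C('o')=11, C('u')=12
L[0]='u': occ=0, LF[0]=C('u')+0=12+0=12
L[1]='i': occ=0, LF[1]=C('i')+0=8+0=8
L[2]='i': occ=1, LF[2]=C('i')+1=8+1=9
L[3]='$': occ=0, LF[3]=C('$')+0=0+0=0
L[4]='a': occ=0, LF[4]=C('a')+0=1+0=1
L[5]='a': occ=1, LF[5]=C('a')+1=1+1=2
L[6]='o': occ=0, LF[6]=C('o')+0=11+0=11
L[7]='a': occ=2, LF[7]=C('a')+2=1+2=3
L[8]='u': occ=1, LF[8]=C('u')+1=12+1=13
L[9]='a': occ=3, LF[9]=C('a')+3=1+3=4
L[10]='a': occ=4, LF[10]=C('a')+4=1+4=5
L[11]='u': occ=2, LF[11]=C('u')+2=12+2=14
L[12]='a': occ=5, LF[12]=C('a')+5=1+5=6
L[13]='a': occ=6, LF[13]=C('a')+6=1+6=7
L[14]='i': occ=2, LF[14]=C('i')+2=8+2=10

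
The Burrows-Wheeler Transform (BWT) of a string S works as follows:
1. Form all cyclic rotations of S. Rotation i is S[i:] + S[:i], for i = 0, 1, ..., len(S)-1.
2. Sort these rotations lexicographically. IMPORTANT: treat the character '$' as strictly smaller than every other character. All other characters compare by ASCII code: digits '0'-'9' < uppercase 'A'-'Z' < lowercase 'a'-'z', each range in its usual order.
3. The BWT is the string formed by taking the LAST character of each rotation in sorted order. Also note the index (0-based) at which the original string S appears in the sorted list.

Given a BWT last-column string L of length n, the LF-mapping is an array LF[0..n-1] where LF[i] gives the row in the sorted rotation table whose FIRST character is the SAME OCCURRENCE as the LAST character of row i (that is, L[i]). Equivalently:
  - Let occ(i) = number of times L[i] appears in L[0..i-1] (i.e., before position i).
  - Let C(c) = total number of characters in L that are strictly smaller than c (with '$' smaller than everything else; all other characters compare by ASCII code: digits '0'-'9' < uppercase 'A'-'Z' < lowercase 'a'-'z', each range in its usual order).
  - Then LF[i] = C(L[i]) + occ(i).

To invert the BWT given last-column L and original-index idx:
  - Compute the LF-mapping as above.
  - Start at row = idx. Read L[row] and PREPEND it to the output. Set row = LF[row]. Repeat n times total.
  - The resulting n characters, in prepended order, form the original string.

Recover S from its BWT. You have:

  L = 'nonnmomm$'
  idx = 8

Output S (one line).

LF mapping: 4 7 5 6 1 8 2 3 0
Walk LF starting at row 8, prepending L[row]:
  step 1: row=8, L[8]='$', prepend. Next row=LF[8]=0
  step 2: row=0, L[0]='n', prepend. Next row=LF[0]=4
  step 3: row=4, L[4]='m', prepend. Next row=LF[4]=1
  step 4: row=1, L[1]='o', prepend. Next row=LF[1]=7
  step 5: row=7, L[7]='m', prepend. Next row=LF[7]=3
  step 6: row=3, L[3]='n', prepend. Next row=LF[3]=6
  step 7: row=6, L[6]='m', prepend. Next row=LF[6]=2
  step 8: row=2, L[2]='n', prepend. Next row=LF[2]=5
  step 9: row=5, L[5]='o', prepend. Next row=LF[5]=8
Reversed output: onmnmomn$

Answer: onmnmomn$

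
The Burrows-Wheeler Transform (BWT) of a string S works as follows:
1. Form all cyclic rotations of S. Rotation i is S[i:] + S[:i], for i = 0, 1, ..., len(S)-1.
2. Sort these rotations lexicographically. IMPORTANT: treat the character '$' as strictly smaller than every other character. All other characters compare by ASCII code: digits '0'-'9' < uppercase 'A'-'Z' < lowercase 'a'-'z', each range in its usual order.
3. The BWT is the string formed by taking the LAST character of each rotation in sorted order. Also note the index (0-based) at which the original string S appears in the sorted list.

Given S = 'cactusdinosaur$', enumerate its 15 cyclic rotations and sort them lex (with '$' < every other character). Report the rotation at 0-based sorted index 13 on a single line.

Answer: ur$cactusdinosa

Derivation:
All 15 rotations (rotation i = S[i:]+S[:i]):
  rot[0] = cactusdinosaur$
  rot[1] = actusdinosaur$c
  rot[2] = ctusdinosaur$ca
  rot[3] = tusdinosaur$cac
  rot[4] = usdinosaur$cact
  rot[5] = sdinosaur$cactu
  rot[6] = dinosaur$cactus
  rot[7] = inosaur$cactusd
  rot[8] = nosaur$cactusdi
  rot[9] = osaur$cactusdin
  rot[10] = saur$cactusdino
  rot[11] = aur$cactusdinos
  rot[12] = ur$cactusdinosa
  rot[13] = r$cactusdinosau
  rot[14] = $cactusdinosaur
Sorted (with $ < everything):
  sorted[0] = $cactusdinosaur
  sorted[1] = actusdinosaur$c
  sorted[2] = aur$cactusdinos
  sorted[3] = cactusdinosaur$
  sorted[4] = ctusdinosaur$ca
  sorted[5] = dinosaur$cactus
  sorted[6] = inosaur$cactusd
  sorted[7] = nosaur$cactusdi
  sorted[8] = osaur$cactusdin
  sorted[9] = r$cactusdinosau
  sorted[10] = saur$cactusdino
  sorted[11] = sdinosaur$cactu
  sorted[12] = tusdinosaur$cac
  sorted[13] = ur$cactusdinosa
  sorted[14] = usdinosaur$cact
sorted[13] = ur$cactusdinosa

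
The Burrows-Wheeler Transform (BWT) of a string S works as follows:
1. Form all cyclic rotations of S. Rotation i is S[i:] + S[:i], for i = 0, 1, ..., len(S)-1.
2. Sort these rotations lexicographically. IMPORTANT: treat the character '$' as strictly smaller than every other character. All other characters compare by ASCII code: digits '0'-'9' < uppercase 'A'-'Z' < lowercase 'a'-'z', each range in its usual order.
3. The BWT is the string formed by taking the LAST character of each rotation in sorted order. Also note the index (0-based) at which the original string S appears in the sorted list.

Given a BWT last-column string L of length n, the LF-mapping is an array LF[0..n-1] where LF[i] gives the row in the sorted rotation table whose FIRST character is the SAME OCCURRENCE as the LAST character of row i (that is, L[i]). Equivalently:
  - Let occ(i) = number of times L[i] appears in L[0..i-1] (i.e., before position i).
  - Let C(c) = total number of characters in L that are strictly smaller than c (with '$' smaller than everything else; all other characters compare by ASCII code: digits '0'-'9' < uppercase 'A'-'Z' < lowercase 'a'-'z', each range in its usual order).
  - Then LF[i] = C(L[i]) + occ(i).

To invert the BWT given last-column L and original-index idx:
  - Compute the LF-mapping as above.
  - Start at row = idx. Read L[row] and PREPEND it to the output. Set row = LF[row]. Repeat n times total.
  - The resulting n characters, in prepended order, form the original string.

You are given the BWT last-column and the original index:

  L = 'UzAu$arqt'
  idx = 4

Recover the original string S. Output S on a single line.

Answer: quartzAU$

Derivation:
LF mapping: 2 8 1 7 0 3 5 4 6
Walk LF starting at row 4, prepending L[row]:
  step 1: row=4, L[4]='$', prepend. Next row=LF[4]=0
  step 2: row=0, L[0]='U', prepend. Next row=LF[0]=2
  step 3: row=2, L[2]='A', prepend. Next row=LF[2]=1
  step 4: row=1, L[1]='z', prepend. Next row=LF[1]=8
  step 5: row=8, L[8]='t', prepend. Next row=LF[8]=6
  step 6: row=6, L[6]='r', prepend. Next row=LF[6]=5
  step 7: row=5, L[5]='a', prepend. Next row=LF[5]=3
  step 8: row=3, L[3]='u', prepend. Next row=LF[3]=7
  step 9: row=7, L[7]='q', prepend. Next row=LF[7]=4
Reversed output: quartzAU$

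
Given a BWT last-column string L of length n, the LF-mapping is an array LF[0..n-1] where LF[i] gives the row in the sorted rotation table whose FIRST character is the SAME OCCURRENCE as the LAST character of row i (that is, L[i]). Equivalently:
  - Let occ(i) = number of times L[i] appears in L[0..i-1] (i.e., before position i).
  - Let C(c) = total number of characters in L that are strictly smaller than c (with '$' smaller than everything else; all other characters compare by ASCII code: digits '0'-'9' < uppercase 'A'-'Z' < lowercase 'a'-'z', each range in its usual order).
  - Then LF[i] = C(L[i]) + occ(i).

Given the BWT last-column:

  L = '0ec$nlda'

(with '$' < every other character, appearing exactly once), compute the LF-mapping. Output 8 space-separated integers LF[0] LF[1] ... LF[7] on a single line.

Char counts: '$':1, '0':1, 'a':1, 'c':1, 'd':1, 'e':1, 'l':1, 'n':1
C (first-col start): C('$')=0, C('0')=1, C('a')=2, C('c')=3, C('d')=4, C('e')=5, C('l')=6, C('n')=7
L[0]='0': occ=0, LF[0]=C('0')+0=1+0=1
L[1]='e': occ=0, LF[1]=C('e')+0=5+0=5
L[2]='c': occ=0, LF[2]=C('c')+0=3+0=3
L[3]='$': occ=0, LF[3]=C('$')+0=0+0=0
L[4]='n': occ=0, LF[4]=C('n')+0=7+0=7
L[5]='l': occ=0, LF[5]=C('l')+0=6+0=6
L[6]='d': occ=0, LF[6]=C('d')+0=4+0=4
L[7]='a': occ=0, LF[7]=C('a')+0=2+0=2

Answer: 1 5 3 0 7 6 4 2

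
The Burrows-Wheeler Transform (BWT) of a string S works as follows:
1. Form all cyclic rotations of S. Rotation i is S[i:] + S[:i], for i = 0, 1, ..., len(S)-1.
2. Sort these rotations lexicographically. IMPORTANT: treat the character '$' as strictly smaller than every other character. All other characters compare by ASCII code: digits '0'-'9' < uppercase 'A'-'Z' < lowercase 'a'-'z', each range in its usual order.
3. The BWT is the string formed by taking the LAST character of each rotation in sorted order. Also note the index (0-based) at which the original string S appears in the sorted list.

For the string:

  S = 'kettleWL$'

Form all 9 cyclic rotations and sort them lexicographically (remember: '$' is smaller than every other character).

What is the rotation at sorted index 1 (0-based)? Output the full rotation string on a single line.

Answer: L$kettleW

Derivation:
All 9 rotations (rotation i = S[i:]+S[:i]):
  rot[0] = kettleWL$
  rot[1] = ettleWL$k
  rot[2] = ttleWL$ke
  rot[3] = tleWL$ket
  rot[4] = leWL$kett
  rot[5] = eWL$kettl
  rot[6] = WL$kettle
  rot[7] = L$kettleW
  rot[8] = $kettleWL
Sorted (with $ < everything):
  sorted[0] = $kettleWL
  sorted[1] = L$kettleW
  sorted[2] = WL$kettle
  sorted[3] = eWL$kettl
  sorted[4] = ettleWL$k
  sorted[5] = kettleWL$
  sorted[6] = leWL$kett
  sorted[7] = tleWL$ket
  sorted[8] = ttleWL$ke
sorted[1] = L$kettleW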